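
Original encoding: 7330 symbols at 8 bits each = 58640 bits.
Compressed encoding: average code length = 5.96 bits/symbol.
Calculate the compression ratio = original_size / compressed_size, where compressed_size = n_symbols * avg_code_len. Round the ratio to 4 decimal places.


original_size = n_symbols * orig_bits = 7330 * 8 = 58640 bits
compressed_size = n_symbols * avg_code_len = 7330 * 5.96 = 43686.8 bits
ratio = original_size / compressed_size = 58640 / 43686.8 = 1.3423

Compression ratio = 1.3423


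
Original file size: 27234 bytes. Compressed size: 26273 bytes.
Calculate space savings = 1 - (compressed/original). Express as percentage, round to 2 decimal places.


ratio = compressed/original = 26273/27234 = 0.964713
savings = 1 - ratio = 1 - 0.964713 = 0.035287
as a percentage: 0.035287 * 100 = 3.53%

Space savings = 1 - 26273/27234 = 3.53%


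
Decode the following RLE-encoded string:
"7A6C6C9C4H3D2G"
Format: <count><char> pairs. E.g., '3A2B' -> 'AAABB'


Expanding each <count><char> pair:
  7A -> 'AAAAAAA'
  6C -> 'CCCCCC'
  6C -> 'CCCCCC'
  9C -> 'CCCCCCCCC'
  4H -> 'HHHH'
  3D -> 'DDD'
  2G -> 'GG'

Decoded = AAAAAAACCCCCCCCCCCCCCCCCCCCCHHHHDDDGG


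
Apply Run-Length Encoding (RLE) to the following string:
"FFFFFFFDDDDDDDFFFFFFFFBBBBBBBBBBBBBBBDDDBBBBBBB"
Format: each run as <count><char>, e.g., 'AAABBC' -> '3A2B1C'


Scanning runs left to right:
  i=0: run of 'F' x 7 -> '7F'
  i=7: run of 'D' x 7 -> '7D'
  i=14: run of 'F' x 8 -> '8F'
  i=22: run of 'B' x 15 -> '15B'
  i=37: run of 'D' x 3 -> '3D'
  i=40: run of 'B' x 7 -> '7B'

RLE = 7F7D8F15B3D7B


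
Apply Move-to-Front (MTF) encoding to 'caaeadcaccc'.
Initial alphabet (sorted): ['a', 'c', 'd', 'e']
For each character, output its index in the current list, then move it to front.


MTF encoding:
'c': index 1 in ['a', 'c', 'd', 'e'] -> ['c', 'a', 'd', 'e']
'a': index 1 in ['c', 'a', 'd', 'e'] -> ['a', 'c', 'd', 'e']
'a': index 0 in ['a', 'c', 'd', 'e'] -> ['a', 'c', 'd', 'e']
'e': index 3 in ['a', 'c', 'd', 'e'] -> ['e', 'a', 'c', 'd']
'a': index 1 in ['e', 'a', 'c', 'd'] -> ['a', 'e', 'c', 'd']
'd': index 3 in ['a', 'e', 'c', 'd'] -> ['d', 'a', 'e', 'c']
'c': index 3 in ['d', 'a', 'e', 'c'] -> ['c', 'd', 'a', 'e']
'a': index 2 in ['c', 'd', 'a', 'e'] -> ['a', 'c', 'd', 'e']
'c': index 1 in ['a', 'c', 'd', 'e'] -> ['c', 'a', 'd', 'e']
'c': index 0 in ['c', 'a', 'd', 'e'] -> ['c', 'a', 'd', 'e']
'c': index 0 in ['c', 'a', 'd', 'e'] -> ['c', 'a', 'd', 'e']


Output: [1, 1, 0, 3, 1, 3, 3, 2, 1, 0, 0]


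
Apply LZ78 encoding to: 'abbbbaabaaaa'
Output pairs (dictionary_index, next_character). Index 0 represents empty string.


LZ78 encoding steps:
Dictionary: {0: ''}
Step 1: w='' (idx 0), next='a' -> output (0, 'a'), add 'a' as idx 1
Step 2: w='' (idx 0), next='b' -> output (0, 'b'), add 'b' as idx 2
Step 3: w='b' (idx 2), next='b' -> output (2, 'b'), add 'bb' as idx 3
Step 4: w='b' (idx 2), next='a' -> output (2, 'a'), add 'ba' as idx 4
Step 5: w='a' (idx 1), next='b' -> output (1, 'b'), add 'ab' as idx 5
Step 6: w='a' (idx 1), next='a' -> output (1, 'a'), add 'aa' as idx 6
Step 7: w='aa' (idx 6), end of input -> output (6, '')


Encoded: [(0, 'a'), (0, 'b'), (2, 'b'), (2, 'a'), (1, 'b'), (1, 'a'), (6, '')]


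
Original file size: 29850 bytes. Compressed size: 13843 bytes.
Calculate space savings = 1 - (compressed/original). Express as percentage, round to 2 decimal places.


ratio = compressed/original = 13843/29850 = 0.463752
savings = 1 - ratio = 1 - 0.463752 = 0.536248
as a percentage: 0.536248 * 100 = 53.62%

Space savings = 1 - 13843/29850 = 53.62%


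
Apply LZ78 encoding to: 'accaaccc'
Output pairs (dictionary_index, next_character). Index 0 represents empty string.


LZ78 encoding steps:
Dictionary: {0: ''}
Step 1: w='' (idx 0), next='a' -> output (0, 'a'), add 'a' as idx 1
Step 2: w='' (idx 0), next='c' -> output (0, 'c'), add 'c' as idx 2
Step 3: w='c' (idx 2), next='a' -> output (2, 'a'), add 'ca' as idx 3
Step 4: w='a' (idx 1), next='c' -> output (1, 'c'), add 'ac' as idx 4
Step 5: w='c' (idx 2), next='c' -> output (2, 'c'), add 'cc' as idx 5


Encoded: [(0, 'a'), (0, 'c'), (2, 'a'), (1, 'c'), (2, 'c')]


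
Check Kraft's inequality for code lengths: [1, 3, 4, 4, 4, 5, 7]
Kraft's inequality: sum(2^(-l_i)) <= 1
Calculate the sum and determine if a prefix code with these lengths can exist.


Sum = 2^(-1) + 2^(-3) + 2^(-4) + 2^(-4) + 2^(-4) + 2^(-5) + 2^(-7)
    = 0.5 + 0.125 + 0.0625 + 0.0625 + 0.0625 + 0.03125 + 0.0078125
    = 109/128 = 0.8515625
Since 0.8515625 <= 1, Kraft's inequality IS satisfied.
A prefix code with these lengths CAN exist.

Kraft sum = 0.8515625. Satisfied.


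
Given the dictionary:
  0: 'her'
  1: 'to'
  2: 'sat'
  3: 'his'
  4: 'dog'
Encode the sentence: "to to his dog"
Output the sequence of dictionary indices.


Look up each word in the dictionary:
  'to' -> 1
  'to' -> 1
  'his' -> 3
  'dog' -> 4

Encoded: [1, 1, 3, 4]


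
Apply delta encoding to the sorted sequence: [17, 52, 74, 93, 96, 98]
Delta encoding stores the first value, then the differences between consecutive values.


First value: 17
Deltas:
  52 - 17 = 35
  74 - 52 = 22
  93 - 74 = 19
  96 - 93 = 3
  98 - 96 = 2


Delta encoded: [17, 35, 22, 19, 3, 2]


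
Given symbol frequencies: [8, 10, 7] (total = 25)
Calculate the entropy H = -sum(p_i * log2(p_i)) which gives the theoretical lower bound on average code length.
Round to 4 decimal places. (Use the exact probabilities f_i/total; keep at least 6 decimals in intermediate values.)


Per-symbol terms -p_i * log2(p_i) with p_i = f_i/25:
  p = 8/25 = 0.320000: log2(p) = -1.643856, -p*log2(p) = 0.526034
  p = 10/25 = 0.400000: log2(p) = -1.321928, -p*log2(p) = 0.528771
  p = 7/25 = 0.280000: log2(p) = -1.836501, -p*log2(p) = 0.514220
H = 0.526034 + 0.528771 + 0.514220 = 1.569025

H = 1.569 bits/symbol


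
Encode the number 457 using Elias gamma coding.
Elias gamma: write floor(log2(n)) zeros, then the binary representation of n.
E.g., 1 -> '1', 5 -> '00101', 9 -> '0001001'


num_bits = floor(log2(457)) + 1 = 9
leading_zeros = num_bits - 1 = 8
binary(457) = 111001001

Elias gamma(457) = '00000000' + '111001001' = 00000000111001001 (17 bits)


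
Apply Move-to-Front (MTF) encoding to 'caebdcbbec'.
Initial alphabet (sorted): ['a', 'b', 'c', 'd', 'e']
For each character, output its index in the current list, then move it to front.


MTF encoding:
'c': index 2 in ['a', 'b', 'c', 'd', 'e'] -> ['c', 'a', 'b', 'd', 'e']
'a': index 1 in ['c', 'a', 'b', 'd', 'e'] -> ['a', 'c', 'b', 'd', 'e']
'e': index 4 in ['a', 'c', 'b', 'd', 'e'] -> ['e', 'a', 'c', 'b', 'd']
'b': index 3 in ['e', 'a', 'c', 'b', 'd'] -> ['b', 'e', 'a', 'c', 'd']
'd': index 4 in ['b', 'e', 'a', 'c', 'd'] -> ['d', 'b', 'e', 'a', 'c']
'c': index 4 in ['d', 'b', 'e', 'a', 'c'] -> ['c', 'd', 'b', 'e', 'a']
'b': index 2 in ['c', 'd', 'b', 'e', 'a'] -> ['b', 'c', 'd', 'e', 'a']
'b': index 0 in ['b', 'c', 'd', 'e', 'a'] -> ['b', 'c', 'd', 'e', 'a']
'e': index 3 in ['b', 'c', 'd', 'e', 'a'] -> ['e', 'b', 'c', 'd', 'a']
'c': index 2 in ['e', 'b', 'c', 'd', 'a'] -> ['c', 'e', 'b', 'd', 'a']


Output: [2, 1, 4, 3, 4, 4, 2, 0, 3, 2]


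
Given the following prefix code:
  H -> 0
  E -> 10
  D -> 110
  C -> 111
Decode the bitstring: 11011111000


Decoding step by step:
Bits 110 -> D
Bits 111 -> C
Bits 110 -> D
Bits 0 -> H
Bits 0 -> H


Decoded message: DCDHH


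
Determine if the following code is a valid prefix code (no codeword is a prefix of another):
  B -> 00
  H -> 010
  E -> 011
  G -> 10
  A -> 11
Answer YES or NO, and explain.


Checking each pair (does one codeword prefix another?):
  B='00' vs H='010': no prefix
  B='00' vs E='011': no prefix
  B='00' vs G='10': no prefix
  B='00' vs A='11': no prefix
  H='010' vs B='00': no prefix
  H='010' vs E='011': no prefix
  H='010' vs G='10': no prefix
  H='010' vs A='11': no prefix
  E='011' vs B='00': no prefix
  E='011' vs H='010': no prefix
  E='011' vs G='10': no prefix
  E='011' vs A='11': no prefix
  G='10' vs B='00': no prefix
  G='10' vs H='010': no prefix
  G='10' vs E='011': no prefix
  G='10' vs A='11': no prefix
  A='11' vs B='00': no prefix
  A='11' vs H='010': no prefix
  A='11' vs E='011': no prefix
  A='11' vs G='10': no prefix
No violation found over all pairs.

YES -- this is a valid prefix code. No codeword is a prefix of any other codeword.


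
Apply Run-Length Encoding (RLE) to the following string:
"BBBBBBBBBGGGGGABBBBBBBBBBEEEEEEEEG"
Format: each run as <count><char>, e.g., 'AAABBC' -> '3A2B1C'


Scanning runs left to right:
  i=0: run of 'B' x 9 -> '9B'
  i=9: run of 'G' x 5 -> '5G'
  i=14: run of 'A' x 1 -> '1A'
  i=15: run of 'B' x 10 -> '10B'
  i=25: run of 'E' x 8 -> '8E'
  i=33: run of 'G' x 1 -> '1G'

RLE = 9B5G1A10B8E1G


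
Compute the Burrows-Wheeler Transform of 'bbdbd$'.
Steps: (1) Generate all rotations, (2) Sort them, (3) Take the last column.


Rotations (sorted):
  0: $bbdbd -> last char: d
  1: bbdbd$ -> last char: $
  2: bd$bbd -> last char: d
  3: bdbd$b -> last char: b
  4: d$bbdb -> last char: b
  5: dbd$bb -> last char: b


BWT = d$dbbb


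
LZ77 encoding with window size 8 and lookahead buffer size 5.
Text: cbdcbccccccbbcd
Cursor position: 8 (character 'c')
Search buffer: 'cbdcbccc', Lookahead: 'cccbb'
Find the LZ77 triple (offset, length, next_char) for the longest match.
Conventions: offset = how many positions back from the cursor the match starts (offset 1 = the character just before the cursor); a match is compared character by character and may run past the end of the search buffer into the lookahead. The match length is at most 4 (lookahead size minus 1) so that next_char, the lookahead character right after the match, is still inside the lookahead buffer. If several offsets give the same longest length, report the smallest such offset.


Try each offset into the search buffer:
  offset=1 (pos 7, char 'c'): match length 3
  offset=2 (pos 6, char 'c'): match length 3
  offset=3 (pos 5, char 'c'): match length 3
  offset=4 (pos 4, char 'b'): match length 0
  offset=5 (pos 3, char 'c'): match length 1
  offset=6 (pos 2, char 'd'): match length 0
  offset=7 (pos 1, char 'b'): match length 0
  offset=8 (pos 0, char 'c'): match length 1
Longest match has length 3, found at offsets 1, 2, 3; take the smallest, offset 1.
next_char = character at position 8 + 3 = 11 -> 'b'

Best match: offset=1, length=3 (matching 'ccc' starting at position 7)
LZ77 triple: (1, 3, 'b')


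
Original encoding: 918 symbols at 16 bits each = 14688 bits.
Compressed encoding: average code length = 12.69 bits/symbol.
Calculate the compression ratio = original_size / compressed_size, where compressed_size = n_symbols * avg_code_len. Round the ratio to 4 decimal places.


original_size = n_symbols * orig_bits = 918 * 16 = 14688 bits
compressed_size = n_symbols * avg_code_len = 918 * 12.69 = 11649.42 bits
ratio = original_size / compressed_size = 14688 / 11649.42 = 1.2608

Compression ratio = 1.2608


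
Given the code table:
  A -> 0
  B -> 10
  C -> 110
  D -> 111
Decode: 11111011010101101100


Decoding:
111 -> D
110 -> C
110 -> C
10 -> B
10 -> B
110 -> C
110 -> C
0 -> A


Result: DCCBBCCA


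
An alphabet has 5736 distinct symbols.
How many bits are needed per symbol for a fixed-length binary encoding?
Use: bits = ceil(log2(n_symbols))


log2(5736) = 12.4858
Bracket: 2^12 = 4096 < 5736 <= 2^13 = 8192
So ceil(log2(5736)) = 13

bits = ceil(log2(5736)) = ceil(12.4858) = 13 bits


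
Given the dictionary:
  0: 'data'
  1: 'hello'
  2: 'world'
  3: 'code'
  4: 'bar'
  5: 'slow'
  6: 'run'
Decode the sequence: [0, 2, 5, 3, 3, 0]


Look up each index in the dictionary:
  0 -> 'data'
  2 -> 'world'
  5 -> 'slow'
  3 -> 'code'
  3 -> 'code'
  0 -> 'data'

Decoded: "data world slow code code data"


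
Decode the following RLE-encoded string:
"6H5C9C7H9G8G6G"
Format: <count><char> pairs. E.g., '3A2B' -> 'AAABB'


Expanding each <count><char> pair:
  6H -> 'HHHHHH'
  5C -> 'CCCCC'
  9C -> 'CCCCCCCCC'
  7H -> 'HHHHHHH'
  9G -> 'GGGGGGGGG'
  8G -> 'GGGGGGGG'
  6G -> 'GGGGGG'

Decoded = HHHHHHCCCCCCCCCCCCCCHHHHHHHGGGGGGGGGGGGGGGGGGGGGGG


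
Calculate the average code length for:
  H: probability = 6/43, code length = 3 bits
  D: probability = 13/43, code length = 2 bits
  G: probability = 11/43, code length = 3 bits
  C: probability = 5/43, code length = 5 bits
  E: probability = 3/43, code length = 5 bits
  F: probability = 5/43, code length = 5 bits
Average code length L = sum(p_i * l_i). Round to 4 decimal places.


Weighted contributions p_i * l_i:
  H: (6/43) * 3 = 18/43
  D: (13/43) * 2 = 26/43
  G: (11/43) * 3 = 33/43
  C: (5/43) * 5 = 25/43
  E: (3/43) * 5 = 15/43
  F: (5/43) * 5 = 25/43
Sum = (18 + 26 + 33 + 25 + 15 + 25)/43 = 142/43

L = 142/43 = 3.3023 bits/symbol


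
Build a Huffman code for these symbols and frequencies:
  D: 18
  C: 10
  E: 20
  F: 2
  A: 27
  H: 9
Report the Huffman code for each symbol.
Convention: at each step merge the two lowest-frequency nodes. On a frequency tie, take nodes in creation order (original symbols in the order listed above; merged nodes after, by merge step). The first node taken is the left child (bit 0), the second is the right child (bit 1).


Huffman tree construction:
Step 1: Merge F(2) + H(9) = 11
Step 2: Merge C(10) + (F+H)(11) = 21
Step 3: Merge D(18) + E(20) = 38
Step 4: Merge (C+(F+H))(21) + A(27) = 48
Step 5: Merge (D+E)(38) + ((C+(F+H))+A)(48) = 86
Read each symbol's code off the tree from the root (left child = 0, right child = 1).

Codes:
  D: 00 (length 2)
  C: 100 (length 3)
  E: 01 (length 2)
  F: 1010 (length 4)
  A: 11 (length 2)
  H: 1011 (length 4)
Average code length: 204/86 = 2.3721 bits/symbol


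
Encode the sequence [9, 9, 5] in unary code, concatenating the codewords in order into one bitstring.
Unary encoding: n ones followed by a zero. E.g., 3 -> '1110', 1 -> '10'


Encode each number as n ones followed by a terminating 0:
  9 -> 1111111110 (10 bits)
  9 -> 1111111110 (10 bits)
  5 -> 111110 (6 bits)
Total length = 10 + 10 + 6 = 26 bits.

Unary([9, 9, 5]) = 11111111101111111110111110 (26 bits)


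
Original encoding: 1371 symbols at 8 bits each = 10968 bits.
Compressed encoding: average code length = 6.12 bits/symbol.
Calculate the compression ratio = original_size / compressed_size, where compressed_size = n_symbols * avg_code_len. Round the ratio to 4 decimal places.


original_size = n_symbols * orig_bits = 1371 * 8 = 10968 bits
compressed_size = n_symbols * avg_code_len = 1371 * 6.12 = 8390.52 bits
ratio = original_size / compressed_size = 10968 / 8390.52 = 1.3072

Compression ratio = 1.3072


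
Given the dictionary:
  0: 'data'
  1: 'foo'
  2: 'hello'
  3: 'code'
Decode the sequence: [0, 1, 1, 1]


Look up each index in the dictionary:
  0 -> 'data'
  1 -> 'foo'
  1 -> 'foo'
  1 -> 'foo'

Decoded: "data foo foo foo"


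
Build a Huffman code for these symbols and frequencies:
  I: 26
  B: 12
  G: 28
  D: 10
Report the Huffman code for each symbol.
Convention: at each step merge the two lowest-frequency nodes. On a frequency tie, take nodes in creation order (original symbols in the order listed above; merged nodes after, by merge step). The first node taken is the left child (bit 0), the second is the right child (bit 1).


Huffman tree construction:
Step 1: Merge D(10) + B(12) = 22
Step 2: Merge (D+B)(22) + I(26) = 48
Step 3: Merge G(28) + ((D+B)+I)(48) = 76
Read each symbol's code off the tree from the root (left child = 0, right child = 1).

Codes:
  I: 11 (length 2)
  B: 101 (length 3)
  G: 0 (length 1)
  D: 100 (length 3)
Average code length: 146/76 = 1.9211 bits/symbol


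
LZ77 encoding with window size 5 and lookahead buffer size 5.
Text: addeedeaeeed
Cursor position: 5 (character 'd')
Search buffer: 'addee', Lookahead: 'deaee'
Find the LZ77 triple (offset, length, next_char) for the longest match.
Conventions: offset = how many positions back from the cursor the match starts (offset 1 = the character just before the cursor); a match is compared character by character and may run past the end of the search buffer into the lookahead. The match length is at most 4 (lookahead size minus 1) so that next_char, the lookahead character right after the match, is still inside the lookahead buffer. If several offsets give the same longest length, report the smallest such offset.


Try each offset into the search buffer:
  offset=1 (pos 4, char 'e'): match length 0
  offset=2 (pos 3, char 'e'): match length 0
  offset=3 (pos 2, char 'd'): match length 2
  offset=4 (pos 1, char 'd'): match length 1
  offset=5 (pos 0, char 'a'): match length 0
Longest match has length 2 at offset 3.
next_char = character at position 5 + 2 = 7 -> 'a'

Best match: offset=3, length=2 (matching 'de' starting at position 2)
LZ77 triple: (3, 2, 'a')


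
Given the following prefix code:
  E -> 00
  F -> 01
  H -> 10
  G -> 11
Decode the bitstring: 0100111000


Decoding step by step:
Bits 01 -> F
Bits 00 -> E
Bits 11 -> G
Bits 10 -> H
Bits 00 -> E


Decoded message: FEGHE


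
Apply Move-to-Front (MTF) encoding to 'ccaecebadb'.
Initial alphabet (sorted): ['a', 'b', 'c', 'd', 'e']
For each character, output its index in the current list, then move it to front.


MTF encoding:
'c': index 2 in ['a', 'b', 'c', 'd', 'e'] -> ['c', 'a', 'b', 'd', 'e']
'c': index 0 in ['c', 'a', 'b', 'd', 'e'] -> ['c', 'a', 'b', 'd', 'e']
'a': index 1 in ['c', 'a', 'b', 'd', 'e'] -> ['a', 'c', 'b', 'd', 'e']
'e': index 4 in ['a', 'c', 'b', 'd', 'e'] -> ['e', 'a', 'c', 'b', 'd']
'c': index 2 in ['e', 'a', 'c', 'b', 'd'] -> ['c', 'e', 'a', 'b', 'd']
'e': index 1 in ['c', 'e', 'a', 'b', 'd'] -> ['e', 'c', 'a', 'b', 'd']
'b': index 3 in ['e', 'c', 'a', 'b', 'd'] -> ['b', 'e', 'c', 'a', 'd']
'a': index 3 in ['b', 'e', 'c', 'a', 'd'] -> ['a', 'b', 'e', 'c', 'd']
'd': index 4 in ['a', 'b', 'e', 'c', 'd'] -> ['d', 'a', 'b', 'e', 'c']
'b': index 2 in ['d', 'a', 'b', 'e', 'c'] -> ['b', 'd', 'a', 'e', 'c']


Output: [2, 0, 1, 4, 2, 1, 3, 3, 4, 2]


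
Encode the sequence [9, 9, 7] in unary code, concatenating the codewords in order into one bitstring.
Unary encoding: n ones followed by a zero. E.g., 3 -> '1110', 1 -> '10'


Encode each number as n ones followed by a terminating 0:
  9 -> 1111111110 (10 bits)
  9 -> 1111111110 (10 bits)
  7 -> 11111110 (8 bits)
Total length = 10 + 10 + 8 = 28 bits.

Unary([9, 9, 7]) = 1111111110111111111011111110 (28 bits)


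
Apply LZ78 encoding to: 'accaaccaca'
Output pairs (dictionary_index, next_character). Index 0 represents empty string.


LZ78 encoding steps:
Dictionary: {0: ''}
Step 1: w='' (idx 0), next='a' -> output (0, 'a'), add 'a' as idx 1
Step 2: w='' (idx 0), next='c' -> output (0, 'c'), add 'c' as idx 2
Step 3: w='c' (idx 2), next='a' -> output (2, 'a'), add 'ca' as idx 3
Step 4: w='a' (idx 1), next='c' -> output (1, 'c'), add 'ac' as idx 4
Step 5: w='ca' (idx 3), next='c' -> output (3, 'c'), add 'cac' as idx 5
Step 6: w='a' (idx 1), end of input -> output (1, '')


Encoded: [(0, 'a'), (0, 'c'), (2, 'a'), (1, 'c'), (3, 'c'), (1, '')]


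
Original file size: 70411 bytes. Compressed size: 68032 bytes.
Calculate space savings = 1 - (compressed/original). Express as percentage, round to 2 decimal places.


ratio = compressed/original = 68032/70411 = 0.966213
savings = 1 - ratio = 1 - 0.966213 = 0.033787
as a percentage: 0.033787 * 100 = 3.38%

Space savings = 1 - 68032/70411 = 3.38%


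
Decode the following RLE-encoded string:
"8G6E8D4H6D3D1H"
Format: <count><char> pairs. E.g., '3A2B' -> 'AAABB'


Expanding each <count><char> pair:
  8G -> 'GGGGGGGG'
  6E -> 'EEEEEE'
  8D -> 'DDDDDDDD'
  4H -> 'HHHH'
  6D -> 'DDDDDD'
  3D -> 'DDD'
  1H -> 'H'

Decoded = GGGGGGGGEEEEEEDDDDDDDDHHHHDDDDDDDDDH


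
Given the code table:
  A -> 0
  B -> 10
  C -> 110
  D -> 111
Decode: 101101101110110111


Decoding:
10 -> B
110 -> C
110 -> C
111 -> D
0 -> A
110 -> C
111 -> D


Result: BCCDACD


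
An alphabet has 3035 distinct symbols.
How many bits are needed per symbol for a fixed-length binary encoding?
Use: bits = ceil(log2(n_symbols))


log2(3035) = 11.5675
Bracket: 2^11 = 2048 < 3035 <= 2^12 = 4096
So ceil(log2(3035)) = 12

bits = ceil(log2(3035)) = ceil(11.5675) = 12 bits


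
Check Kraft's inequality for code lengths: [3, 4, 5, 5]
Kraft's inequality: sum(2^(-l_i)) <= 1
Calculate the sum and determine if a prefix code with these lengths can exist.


Sum = 2^(-3) + 2^(-4) + 2^(-5) + 2^(-5)
    = 0.125 + 0.0625 + 0.03125 + 0.03125
    = 8/32 = 0.25
Since 0.25 <= 1, Kraft's inequality IS satisfied.
A prefix code with these lengths CAN exist.

Kraft sum = 0.25. Satisfied.


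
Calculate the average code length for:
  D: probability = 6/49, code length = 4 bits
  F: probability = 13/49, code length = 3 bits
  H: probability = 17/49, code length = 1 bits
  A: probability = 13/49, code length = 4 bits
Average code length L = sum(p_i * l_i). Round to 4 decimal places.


Weighted contributions p_i * l_i:
  D: (6/49) * 4 = 24/49
  F: (13/49) * 3 = 39/49
  H: (17/49) * 1 = 17/49
  A: (13/49) * 4 = 52/49
Sum = (24 + 39 + 17 + 52)/49 = 132/49

L = 132/49 = 2.6939 bits/symbol


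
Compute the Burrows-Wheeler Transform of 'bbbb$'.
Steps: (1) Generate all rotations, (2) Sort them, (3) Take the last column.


Rotations (sorted):
  0: $bbbb -> last char: b
  1: b$bbb -> last char: b
  2: bb$bb -> last char: b
  3: bbb$b -> last char: b
  4: bbbb$ -> last char: $


BWT = bbbb$


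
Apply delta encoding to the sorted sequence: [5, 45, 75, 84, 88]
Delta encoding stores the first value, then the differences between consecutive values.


First value: 5
Deltas:
  45 - 5 = 40
  75 - 45 = 30
  84 - 75 = 9
  88 - 84 = 4


Delta encoded: [5, 40, 30, 9, 4]


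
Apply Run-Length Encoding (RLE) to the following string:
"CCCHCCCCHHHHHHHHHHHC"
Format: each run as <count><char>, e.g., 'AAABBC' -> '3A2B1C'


Scanning runs left to right:
  i=0: run of 'C' x 3 -> '3C'
  i=3: run of 'H' x 1 -> '1H'
  i=4: run of 'C' x 4 -> '4C'
  i=8: run of 'H' x 11 -> '11H'
  i=19: run of 'C' x 1 -> '1C'

RLE = 3C1H4C11H1C


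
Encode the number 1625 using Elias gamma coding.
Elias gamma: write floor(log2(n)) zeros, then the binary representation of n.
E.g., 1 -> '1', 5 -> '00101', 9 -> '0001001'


num_bits = floor(log2(1625)) + 1 = 11
leading_zeros = num_bits - 1 = 10
binary(1625) = 11001011001

Elias gamma(1625) = '0000000000' + '11001011001' = 000000000011001011001 (21 bits)


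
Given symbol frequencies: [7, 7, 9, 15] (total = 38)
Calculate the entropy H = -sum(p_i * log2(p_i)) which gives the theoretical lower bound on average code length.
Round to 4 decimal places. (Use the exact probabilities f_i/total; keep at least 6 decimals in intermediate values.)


Per-symbol terms -p_i * log2(p_i) with p_i = f_i/38:
  p = 7/38 = 0.184211: log2(p) = -2.440573, -p*log2(p) = 0.449579
  p = 7/38 = 0.184211: log2(p) = -2.440573, -p*log2(p) = 0.449579
  p = 9/38 = 0.236842: log2(p) = -2.078003, -p*log2(p) = 0.492158
  p = 15/38 = 0.394737: log2(p) = -1.341037, -p*log2(p) = 0.529357
H = 0.449579 + 0.449579 + 0.492158 + 0.529357 = 1.920673

H = 1.9207 bits/symbol


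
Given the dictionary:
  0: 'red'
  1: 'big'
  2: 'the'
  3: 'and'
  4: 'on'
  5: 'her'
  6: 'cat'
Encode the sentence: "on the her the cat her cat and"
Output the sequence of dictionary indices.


Look up each word in the dictionary:
  'on' -> 4
  'the' -> 2
  'her' -> 5
  'the' -> 2
  'cat' -> 6
  'her' -> 5
  'cat' -> 6
  'and' -> 3

Encoded: [4, 2, 5, 2, 6, 5, 6, 3]


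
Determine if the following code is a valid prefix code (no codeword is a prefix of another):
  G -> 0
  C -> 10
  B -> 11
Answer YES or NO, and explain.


Checking each pair (does one codeword prefix another?):
  G='0' vs C='10': no prefix
  G='0' vs B='11': no prefix
  C='10' vs G='0': no prefix
  C='10' vs B='11': no prefix
  B='11' vs G='0': no prefix
  B='11' vs C='10': no prefix
No violation found over all pairs.

YES -- this is a valid prefix code. No codeword is a prefix of any other codeword.


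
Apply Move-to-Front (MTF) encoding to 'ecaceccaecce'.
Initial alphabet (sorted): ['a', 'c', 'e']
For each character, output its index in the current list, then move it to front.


MTF encoding:
'e': index 2 in ['a', 'c', 'e'] -> ['e', 'a', 'c']
'c': index 2 in ['e', 'a', 'c'] -> ['c', 'e', 'a']
'a': index 2 in ['c', 'e', 'a'] -> ['a', 'c', 'e']
'c': index 1 in ['a', 'c', 'e'] -> ['c', 'a', 'e']
'e': index 2 in ['c', 'a', 'e'] -> ['e', 'c', 'a']
'c': index 1 in ['e', 'c', 'a'] -> ['c', 'e', 'a']
'c': index 0 in ['c', 'e', 'a'] -> ['c', 'e', 'a']
'a': index 2 in ['c', 'e', 'a'] -> ['a', 'c', 'e']
'e': index 2 in ['a', 'c', 'e'] -> ['e', 'a', 'c']
'c': index 2 in ['e', 'a', 'c'] -> ['c', 'e', 'a']
'c': index 0 in ['c', 'e', 'a'] -> ['c', 'e', 'a']
'e': index 1 in ['c', 'e', 'a'] -> ['e', 'c', 'a']


Output: [2, 2, 2, 1, 2, 1, 0, 2, 2, 2, 0, 1]


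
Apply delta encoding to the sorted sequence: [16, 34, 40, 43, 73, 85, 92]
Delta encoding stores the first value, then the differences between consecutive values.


First value: 16
Deltas:
  34 - 16 = 18
  40 - 34 = 6
  43 - 40 = 3
  73 - 43 = 30
  85 - 73 = 12
  92 - 85 = 7


Delta encoded: [16, 18, 6, 3, 30, 12, 7]


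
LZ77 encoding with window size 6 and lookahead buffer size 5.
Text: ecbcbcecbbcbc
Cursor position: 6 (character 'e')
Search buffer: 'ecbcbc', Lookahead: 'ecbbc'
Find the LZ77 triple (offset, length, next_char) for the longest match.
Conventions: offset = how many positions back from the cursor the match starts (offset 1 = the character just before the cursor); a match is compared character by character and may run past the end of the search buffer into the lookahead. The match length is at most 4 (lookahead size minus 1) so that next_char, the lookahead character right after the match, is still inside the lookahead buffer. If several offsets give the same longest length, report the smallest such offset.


Try each offset into the search buffer:
  offset=1 (pos 5, char 'c'): match length 0
  offset=2 (pos 4, char 'b'): match length 0
  offset=3 (pos 3, char 'c'): match length 0
  offset=4 (pos 2, char 'b'): match length 0
  offset=5 (pos 1, char 'c'): match length 0
  offset=6 (pos 0, char 'e'): match length 3
Longest match has length 3 at offset 6.
next_char = character at position 6 + 3 = 9 -> 'b'

Best match: offset=6, length=3 (matching 'ecb' starting at position 0)
LZ77 triple: (6, 3, 'b')


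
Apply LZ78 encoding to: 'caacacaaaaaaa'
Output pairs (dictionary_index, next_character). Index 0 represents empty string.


LZ78 encoding steps:
Dictionary: {0: ''}
Step 1: w='' (idx 0), next='c' -> output (0, 'c'), add 'c' as idx 1
Step 2: w='' (idx 0), next='a' -> output (0, 'a'), add 'a' as idx 2
Step 3: w='a' (idx 2), next='c' -> output (2, 'c'), add 'ac' as idx 3
Step 4: w='ac' (idx 3), next='a' -> output (3, 'a'), add 'aca' as idx 4
Step 5: w='a' (idx 2), next='a' -> output (2, 'a'), add 'aa' as idx 5
Step 6: w='aa' (idx 5), next='a' -> output (5, 'a'), add 'aaa' as idx 6
Step 7: w='a' (idx 2), end of input -> output (2, '')


Encoded: [(0, 'c'), (0, 'a'), (2, 'c'), (3, 'a'), (2, 'a'), (5, 'a'), (2, '')]


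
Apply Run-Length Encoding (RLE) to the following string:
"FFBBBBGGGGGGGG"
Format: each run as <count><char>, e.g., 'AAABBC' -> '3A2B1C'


Scanning runs left to right:
  i=0: run of 'F' x 2 -> '2F'
  i=2: run of 'B' x 4 -> '4B'
  i=6: run of 'G' x 8 -> '8G'

RLE = 2F4B8G


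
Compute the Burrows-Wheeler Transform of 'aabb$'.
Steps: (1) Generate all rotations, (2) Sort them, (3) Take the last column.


Rotations (sorted):
  0: $aabb -> last char: b
  1: aabb$ -> last char: $
  2: abb$a -> last char: a
  3: b$aab -> last char: b
  4: bb$aa -> last char: a


BWT = b$aba


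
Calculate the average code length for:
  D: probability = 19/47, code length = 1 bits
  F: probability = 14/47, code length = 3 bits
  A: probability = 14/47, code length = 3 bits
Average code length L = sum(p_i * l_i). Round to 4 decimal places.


Weighted contributions p_i * l_i:
  D: (19/47) * 1 = 19/47
  F: (14/47) * 3 = 42/47
  A: (14/47) * 3 = 42/47
Sum = (19 + 42 + 42)/47 = 103/47

L = 103/47 = 2.1915 bits/symbol


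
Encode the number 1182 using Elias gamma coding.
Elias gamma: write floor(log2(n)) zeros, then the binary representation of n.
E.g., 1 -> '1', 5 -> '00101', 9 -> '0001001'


num_bits = floor(log2(1182)) + 1 = 11
leading_zeros = num_bits - 1 = 10
binary(1182) = 10010011110

Elias gamma(1182) = '0000000000' + '10010011110' = 000000000010010011110 (21 bits)


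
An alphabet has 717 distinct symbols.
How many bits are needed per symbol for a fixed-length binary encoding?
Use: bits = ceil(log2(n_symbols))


log2(717) = 9.4858
Bracket: 2^9 = 512 < 717 <= 2^10 = 1024
So ceil(log2(717)) = 10

bits = ceil(log2(717)) = ceil(9.4858) = 10 bits


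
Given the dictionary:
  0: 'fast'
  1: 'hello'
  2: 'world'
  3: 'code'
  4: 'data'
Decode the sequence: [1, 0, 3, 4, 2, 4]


Look up each index in the dictionary:
  1 -> 'hello'
  0 -> 'fast'
  3 -> 'code'
  4 -> 'data'
  2 -> 'world'
  4 -> 'data'

Decoded: "hello fast code data world data"


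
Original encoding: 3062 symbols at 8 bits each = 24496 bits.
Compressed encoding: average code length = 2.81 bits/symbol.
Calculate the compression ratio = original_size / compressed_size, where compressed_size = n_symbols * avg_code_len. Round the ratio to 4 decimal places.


original_size = n_symbols * orig_bits = 3062 * 8 = 24496 bits
compressed_size = n_symbols * avg_code_len = 3062 * 2.81 = 8604.22 bits
ratio = original_size / compressed_size = 24496 / 8604.22 = 2.847

Compression ratio = 2.847


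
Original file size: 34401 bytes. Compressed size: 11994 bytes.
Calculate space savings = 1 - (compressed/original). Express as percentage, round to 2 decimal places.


ratio = compressed/original = 11994/34401 = 0.348653
savings = 1 - ratio = 1 - 0.348653 = 0.651347
as a percentage: 0.651347 * 100 = 65.13%

Space savings = 1 - 11994/34401 = 65.13%


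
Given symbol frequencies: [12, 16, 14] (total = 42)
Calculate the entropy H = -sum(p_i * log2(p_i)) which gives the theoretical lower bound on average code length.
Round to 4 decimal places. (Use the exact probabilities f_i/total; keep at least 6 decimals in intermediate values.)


Per-symbol terms -p_i * log2(p_i) with p_i = f_i/42:
  p = 12/42 = 0.285714: log2(p) = -1.807355, -p*log2(p) = 0.516387
  p = 16/42 = 0.380952: log2(p) = -1.392317, -p*log2(p) = 0.530407
  p = 14/42 = 0.333333: log2(p) = -1.584963, -p*log2(p) = 0.528321
H = 0.516387 + 0.530407 + 0.528321 = 1.575115

H = 1.5751 bits/symbol


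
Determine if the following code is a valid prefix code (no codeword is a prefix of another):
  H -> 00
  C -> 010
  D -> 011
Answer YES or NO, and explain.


Checking each pair (does one codeword prefix another?):
  H='00' vs C='010': no prefix
  H='00' vs D='011': no prefix
  C='010' vs H='00': no prefix
  C='010' vs D='011': no prefix
  D='011' vs H='00': no prefix
  D='011' vs C='010': no prefix
No violation found over all pairs.

YES -- this is a valid prefix code. No codeword is a prefix of any other codeword.


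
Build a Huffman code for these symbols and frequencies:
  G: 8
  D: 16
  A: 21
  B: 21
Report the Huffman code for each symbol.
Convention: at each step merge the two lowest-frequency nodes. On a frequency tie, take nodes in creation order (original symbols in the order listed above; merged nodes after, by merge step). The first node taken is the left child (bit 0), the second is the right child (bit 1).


Huffman tree construction:
Step 1: Merge G(8) + D(16) = 24
Step 2: Merge A(21) + B(21) = 42
Step 3: Merge (G+D)(24) + (A+B)(42) = 66
Read each symbol's code off the tree from the root (left child = 0, right child = 1).

Codes:
  G: 00 (length 2)
  D: 01 (length 2)
  A: 10 (length 2)
  B: 11 (length 2)
Average code length: 132/66 = 2.0000 bits/symbol


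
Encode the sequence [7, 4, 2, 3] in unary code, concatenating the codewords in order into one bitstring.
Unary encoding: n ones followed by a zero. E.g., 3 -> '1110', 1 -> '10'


Encode each number as n ones followed by a terminating 0:
  7 -> 11111110 (8 bits)
  4 -> 11110 (5 bits)
  2 -> 110 (3 bits)
  3 -> 1110 (4 bits)
Total length = 8 + 5 + 3 + 4 = 20 bits.

Unary([7, 4, 2, 3]) = 11111110111101101110 (20 bits)


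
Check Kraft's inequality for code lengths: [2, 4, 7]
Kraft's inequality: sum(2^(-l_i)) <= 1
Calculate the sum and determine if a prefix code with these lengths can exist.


Sum = 2^(-2) + 2^(-4) + 2^(-7)
    = 0.25 + 0.0625 + 0.0078125
    = 41/128 = 0.3203125
Since 0.3203125 <= 1, Kraft's inequality IS satisfied.
A prefix code with these lengths CAN exist.

Kraft sum = 0.3203125. Satisfied.


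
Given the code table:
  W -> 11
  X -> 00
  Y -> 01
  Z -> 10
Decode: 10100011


Decoding:
10 -> Z
10 -> Z
00 -> X
11 -> W


Result: ZZXW


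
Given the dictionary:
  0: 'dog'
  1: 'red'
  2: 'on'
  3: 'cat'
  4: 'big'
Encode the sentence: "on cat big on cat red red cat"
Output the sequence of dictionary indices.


Look up each word in the dictionary:
  'on' -> 2
  'cat' -> 3
  'big' -> 4
  'on' -> 2
  'cat' -> 3
  'red' -> 1
  'red' -> 1
  'cat' -> 3

Encoded: [2, 3, 4, 2, 3, 1, 1, 3]


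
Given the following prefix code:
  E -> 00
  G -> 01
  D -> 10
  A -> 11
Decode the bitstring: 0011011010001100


Decoding step by step:
Bits 00 -> E
Bits 11 -> A
Bits 01 -> G
Bits 10 -> D
Bits 10 -> D
Bits 00 -> E
Bits 11 -> A
Bits 00 -> E


Decoded message: EAGDDEAE


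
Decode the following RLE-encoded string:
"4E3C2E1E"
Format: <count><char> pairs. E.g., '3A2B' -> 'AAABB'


Expanding each <count><char> pair:
  4E -> 'EEEE'
  3C -> 'CCC'
  2E -> 'EE'
  1E -> 'E'

Decoded = EEEECCCEEE


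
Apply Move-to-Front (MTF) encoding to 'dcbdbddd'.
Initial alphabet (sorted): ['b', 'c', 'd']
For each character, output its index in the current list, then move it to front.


MTF encoding:
'd': index 2 in ['b', 'c', 'd'] -> ['d', 'b', 'c']
'c': index 2 in ['d', 'b', 'c'] -> ['c', 'd', 'b']
'b': index 2 in ['c', 'd', 'b'] -> ['b', 'c', 'd']
'd': index 2 in ['b', 'c', 'd'] -> ['d', 'b', 'c']
'b': index 1 in ['d', 'b', 'c'] -> ['b', 'd', 'c']
'd': index 1 in ['b', 'd', 'c'] -> ['d', 'b', 'c']
'd': index 0 in ['d', 'b', 'c'] -> ['d', 'b', 'c']
'd': index 0 in ['d', 'b', 'c'] -> ['d', 'b', 'c']


Output: [2, 2, 2, 2, 1, 1, 0, 0]


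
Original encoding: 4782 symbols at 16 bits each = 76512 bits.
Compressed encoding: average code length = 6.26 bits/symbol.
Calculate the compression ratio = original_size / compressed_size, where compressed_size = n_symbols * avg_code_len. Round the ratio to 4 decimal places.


original_size = n_symbols * orig_bits = 4782 * 16 = 76512 bits
compressed_size = n_symbols * avg_code_len = 4782 * 6.26 = 29935.32 bits
ratio = original_size / compressed_size = 76512 / 29935.32 = 2.5559

Compression ratio = 2.5559


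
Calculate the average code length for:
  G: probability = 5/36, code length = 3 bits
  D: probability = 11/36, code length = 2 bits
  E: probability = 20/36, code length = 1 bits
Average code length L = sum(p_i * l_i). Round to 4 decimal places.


Weighted contributions p_i * l_i:
  G: (5/36) * 3 = 15/36
  D: (11/36) * 2 = 22/36
  E: (20/36) * 1 = 20/36
Sum = (15 + 22 + 20)/36 = 57/36

L = 57/36 = 1.5833 bits/symbol


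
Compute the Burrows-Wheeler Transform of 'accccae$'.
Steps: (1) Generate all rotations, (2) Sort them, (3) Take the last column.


Rotations (sorted):
  0: $accccae -> last char: e
  1: accccae$ -> last char: $
  2: ae$acccc -> last char: c
  3: cae$accc -> last char: c
  4: ccae$acc -> last char: c
  5: cccae$ac -> last char: c
  6: ccccae$a -> last char: a
  7: e$acccca -> last char: a


BWT = e$ccccaa


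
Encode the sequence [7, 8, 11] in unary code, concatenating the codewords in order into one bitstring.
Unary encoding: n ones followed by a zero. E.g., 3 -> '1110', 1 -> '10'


Encode each number as n ones followed by a terminating 0:
  7 -> 11111110 (8 bits)
  8 -> 111111110 (9 bits)
  11 -> 111111111110 (12 bits)
Total length = 8 + 9 + 12 = 29 bits.

Unary([7, 8, 11]) = 11111110111111110111111111110 (29 bits)


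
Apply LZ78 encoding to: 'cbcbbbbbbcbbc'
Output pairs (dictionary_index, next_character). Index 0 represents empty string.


LZ78 encoding steps:
Dictionary: {0: ''}
Step 1: w='' (idx 0), next='c' -> output (0, 'c'), add 'c' as idx 1
Step 2: w='' (idx 0), next='b' -> output (0, 'b'), add 'b' as idx 2
Step 3: w='c' (idx 1), next='b' -> output (1, 'b'), add 'cb' as idx 3
Step 4: w='b' (idx 2), next='b' -> output (2, 'b'), add 'bb' as idx 4
Step 5: w='bb' (idx 4), next='b' -> output (4, 'b'), add 'bbb' as idx 5
Step 6: w='cb' (idx 3), next='b' -> output (3, 'b'), add 'cbb' as idx 6
Step 7: w='c' (idx 1), end of input -> output (1, '')


Encoded: [(0, 'c'), (0, 'b'), (1, 'b'), (2, 'b'), (4, 'b'), (3, 'b'), (1, '')]


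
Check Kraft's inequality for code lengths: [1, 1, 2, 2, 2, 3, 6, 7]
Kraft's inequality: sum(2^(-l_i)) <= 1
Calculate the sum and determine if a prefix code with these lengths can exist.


Sum = 2^(-1) + 2^(-1) + 2^(-2) + 2^(-2) + 2^(-2) + 2^(-3) + 2^(-6) + 2^(-7)
    = 0.5 + 0.5 + 0.25 + 0.25 + 0.25 + 0.125 + 0.015625 + 0.0078125
    = 243/128 = 1.8984375
Since 1.8984375 > 1, Kraft's inequality is NOT satisfied.
A prefix code with these lengths CANNOT exist.

Kraft sum = 1.8984375. Not satisfied.


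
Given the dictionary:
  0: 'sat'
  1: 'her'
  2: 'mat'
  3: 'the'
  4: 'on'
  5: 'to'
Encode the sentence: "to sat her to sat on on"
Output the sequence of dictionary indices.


Look up each word in the dictionary:
  'to' -> 5
  'sat' -> 0
  'her' -> 1
  'to' -> 5
  'sat' -> 0
  'on' -> 4
  'on' -> 4

Encoded: [5, 0, 1, 5, 0, 4, 4]


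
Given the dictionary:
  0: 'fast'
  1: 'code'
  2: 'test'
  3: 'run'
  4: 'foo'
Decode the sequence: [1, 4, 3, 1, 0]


Look up each index in the dictionary:
  1 -> 'code'
  4 -> 'foo'
  3 -> 'run'
  1 -> 'code'
  0 -> 'fast'

Decoded: "code foo run code fast"


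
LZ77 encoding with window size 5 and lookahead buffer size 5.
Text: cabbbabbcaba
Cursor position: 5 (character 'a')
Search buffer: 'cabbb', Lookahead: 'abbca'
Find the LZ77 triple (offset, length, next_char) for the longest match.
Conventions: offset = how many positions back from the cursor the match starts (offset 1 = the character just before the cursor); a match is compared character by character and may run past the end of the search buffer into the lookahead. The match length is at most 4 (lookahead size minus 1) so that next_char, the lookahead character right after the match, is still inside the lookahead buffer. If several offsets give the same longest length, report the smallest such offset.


Try each offset into the search buffer:
  offset=1 (pos 4, char 'b'): match length 0
  offset=2 (pos 3, char 'b'): match length 0
  offset=3 (pos 2, char 'b'): match length 0
  offset=4 (pos 1, char 'a'): match length 3
  offset=5 (pos 0, char 'c'): match length 0
Longest match has length 3 at offset 4.
next_char = character at position 5 + 3 = 8 -> 'c'

Best match: offset=4, length=3 (matching 'abb' starting at position 1)
LZ77 triple: (4, 3, 'c')


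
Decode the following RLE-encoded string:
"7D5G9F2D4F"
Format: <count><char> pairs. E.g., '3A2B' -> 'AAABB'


Expanding each <count><char> pair:
  7D -> 'DDDDDDD'
  5G -> 'GGGGG'
  9F -> 'FFFFFFFFF'
  2D -> 'DD'
  4F -> 'FFFF'

Decoded = DDDDDDDGGGGGFFFFFFFFFDDFFFF


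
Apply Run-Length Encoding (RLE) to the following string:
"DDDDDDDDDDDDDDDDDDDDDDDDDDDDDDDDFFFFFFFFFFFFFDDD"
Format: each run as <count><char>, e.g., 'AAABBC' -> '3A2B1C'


Scanning runs left to right:
  i=0: run of 'D' x 32 -> '32D'
  i=32: run of 'F' x 13 -> '13F'
  i=45: run of 'D' x 3 -> '3D'

RLE = 32D13F3D


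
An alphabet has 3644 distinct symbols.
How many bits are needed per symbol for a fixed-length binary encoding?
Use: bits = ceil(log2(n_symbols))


log2(3644) = 11.8313
Bracket: 2^11 = 2048 < 3644 <= 2^12 = 4096
So ceil(log2(3644)) = 12

bits = ceil(log2(3644)) = ceil(11.8313) = 12 bits


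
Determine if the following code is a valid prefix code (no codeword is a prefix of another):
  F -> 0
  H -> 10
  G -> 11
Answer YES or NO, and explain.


Checking each pair (does one codeword prefix another?):
  F='0' vs H='10': no prefix
  F='0' vs G='11': no prefix
  H='10' vs F='0': no prefix
  H='10' vs G='11': no prefix
  G='11' vs F='0': no prefix
  G='11' vs H='10': no prefix
No violation found over all pairs.

YES -- this is a valid prefix code. No codeword is a prefix of any other codeword.
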